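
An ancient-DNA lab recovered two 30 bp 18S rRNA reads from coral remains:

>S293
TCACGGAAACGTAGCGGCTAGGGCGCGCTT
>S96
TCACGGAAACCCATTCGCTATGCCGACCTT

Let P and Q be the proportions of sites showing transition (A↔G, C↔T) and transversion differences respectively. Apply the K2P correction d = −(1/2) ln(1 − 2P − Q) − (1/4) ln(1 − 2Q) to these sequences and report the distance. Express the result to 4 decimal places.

0.3855

The sequences differ at positions 11 (G/C, transversion), 12 (T/C, transition), 14 (G/T, transversion), 15 (C/T, transition), 16 (G/C, transversion), 21 (G/T, transversion), 23 (G/C, transversion), 26 (C/A, transversion), 27 (G/C, transversion).
Of the 9 differences, 2 transitions and 7 transversions over 30 sites: P = 2/30 = 0.066667, Q = 7/30 = 0.233333.
d = −0.5·ln(0.633333) − 0.25·ln(0.533334) = −0.5·(-0.456759) − 0.25·(-0.628607) = 0.3855.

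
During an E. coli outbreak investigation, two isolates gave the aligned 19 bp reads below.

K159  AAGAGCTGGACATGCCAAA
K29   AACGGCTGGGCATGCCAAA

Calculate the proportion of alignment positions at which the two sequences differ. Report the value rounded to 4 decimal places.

0.1579

Mismatches occur at site 3 (G↔C), site 4 (A↔G), site 10 (A↔G).
There are 3 differences over 19 sites, so p = 3/19 = 0.1579.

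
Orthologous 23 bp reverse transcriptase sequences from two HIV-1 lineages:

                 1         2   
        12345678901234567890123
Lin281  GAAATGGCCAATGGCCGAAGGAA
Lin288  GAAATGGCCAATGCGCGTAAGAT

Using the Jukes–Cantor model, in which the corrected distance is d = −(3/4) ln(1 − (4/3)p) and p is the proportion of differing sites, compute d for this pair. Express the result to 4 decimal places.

Mismatches occur at site 14 (G↔C), site 15 (C↔G), site 18 (A↔T), site 20 (G↔A), site 23 (A↔T).
p = 5/23 = 0.217391.
d = −0.75 · ln(1 − (4/3)·0.217391) = −0.75 · ln(0.710145) = −0.75 · (-0.342286) = 0.2567.

0.2567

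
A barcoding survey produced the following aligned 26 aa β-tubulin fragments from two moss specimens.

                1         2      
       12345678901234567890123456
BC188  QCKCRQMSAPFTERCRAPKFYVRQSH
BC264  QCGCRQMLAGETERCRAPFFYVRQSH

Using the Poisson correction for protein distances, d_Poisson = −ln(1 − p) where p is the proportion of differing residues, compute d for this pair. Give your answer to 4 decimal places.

Mismatches occur at site 3 (K↔G), site 8 (S↔L), site 10 (P↔G), site 11 (F↔E), site 19 (K↔F).
p = 5/26 = 0.192308.
d = −ln(1 − 0.192308) = −ln(0.807692) = 0.2136.

0.2136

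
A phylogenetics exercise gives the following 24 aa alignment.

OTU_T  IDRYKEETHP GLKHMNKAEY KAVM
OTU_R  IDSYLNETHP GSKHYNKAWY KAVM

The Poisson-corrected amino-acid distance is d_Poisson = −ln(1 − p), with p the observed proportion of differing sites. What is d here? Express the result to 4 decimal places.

0.2877

Differing sites — 3:R/S; 5:K/L; 6:E/N; 12:L/S; 15:M/Y; 19:E/W.
p = 6/24 = 0.250000.
d = −ln(1 − 0.250000) = −ln(0.750000) = 0.2877.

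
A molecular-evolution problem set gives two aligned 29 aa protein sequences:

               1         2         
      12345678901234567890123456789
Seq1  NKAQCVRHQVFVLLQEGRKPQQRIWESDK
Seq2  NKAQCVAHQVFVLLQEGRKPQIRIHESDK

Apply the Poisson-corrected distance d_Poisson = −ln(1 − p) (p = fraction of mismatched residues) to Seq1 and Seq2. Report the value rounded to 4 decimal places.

0.1092

Differing sites — 7:R/A; 22:Q/I; 25:W/H.
p = 3/29 = 0.103448.
d = −ln(1 − 0.103448) = −ln(0.896552) = 0.1092.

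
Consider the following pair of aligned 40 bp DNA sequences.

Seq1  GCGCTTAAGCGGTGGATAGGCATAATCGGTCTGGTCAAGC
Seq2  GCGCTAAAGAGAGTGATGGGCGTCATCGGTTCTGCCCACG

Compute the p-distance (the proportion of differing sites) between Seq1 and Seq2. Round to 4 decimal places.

Mismatches occur at site 6 (T→A), site 10 (C→A), site 12 (G→A), site 13 (T→G), site 14 (G→T), site 18 (A→G), site 22 (A→G), site 24 (A→C), site 31 (C→T), site 32 (T→C), site 33 (G→T), site 35 (T→C), site 37 (A→C), site 39 (G→C), site 40 (C→G).
There are 15 differences over 40 sites, so p = 15/40 = 0.3750.

0.3750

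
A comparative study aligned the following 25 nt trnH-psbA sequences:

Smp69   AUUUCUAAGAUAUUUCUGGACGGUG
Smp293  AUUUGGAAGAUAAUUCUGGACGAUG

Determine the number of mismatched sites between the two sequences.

Differing sites — 5:C/G; 6:U/G; 13:U/A; 23:G/A.
That gives 4 mismatches out of 25 aligned sites, so the Hamming distance is 4.

4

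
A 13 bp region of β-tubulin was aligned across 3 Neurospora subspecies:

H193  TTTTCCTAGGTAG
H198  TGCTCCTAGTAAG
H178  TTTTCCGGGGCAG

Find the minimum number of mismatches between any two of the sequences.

3

Pairwise Hamming distances:
  H193 vs H198: 4
  H193 vs H178: 3
  H198 vs H178: 6
The smallest is 3, between H193 and H178.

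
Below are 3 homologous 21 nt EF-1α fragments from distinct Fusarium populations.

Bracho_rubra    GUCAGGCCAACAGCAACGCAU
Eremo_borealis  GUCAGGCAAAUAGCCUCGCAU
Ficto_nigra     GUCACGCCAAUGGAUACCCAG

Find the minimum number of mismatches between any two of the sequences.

4

Pairwise Hamming distances:
  Bracho_rubra vs Eremo_borealis: 4
  Bracho_rubra vs Ficto_nigra: 7
  Eremo_borealis vs Ficto_nigra: 8
The smallest is 4, between Bracho_rubra and Eremo_borealis.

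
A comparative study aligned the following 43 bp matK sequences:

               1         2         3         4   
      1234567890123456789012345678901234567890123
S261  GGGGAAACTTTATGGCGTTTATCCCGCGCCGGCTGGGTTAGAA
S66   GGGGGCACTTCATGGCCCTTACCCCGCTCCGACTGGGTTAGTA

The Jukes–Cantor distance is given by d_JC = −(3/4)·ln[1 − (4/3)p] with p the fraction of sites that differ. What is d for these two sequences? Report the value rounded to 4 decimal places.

0.2454

Differing sites — 5:A/G; 6:A/C; 11:T/C; 17:G/C; 18:T/C; 22:T/C; 28:G/T; 32:G/A; 42:A/T.
p = 9/43 = 0.209302.
d = −0.75 · ln(1 − (4/3)·0.209302) = −0.75 · ln(0.720931) = −0.75 · (-0.327212) = 0.2454.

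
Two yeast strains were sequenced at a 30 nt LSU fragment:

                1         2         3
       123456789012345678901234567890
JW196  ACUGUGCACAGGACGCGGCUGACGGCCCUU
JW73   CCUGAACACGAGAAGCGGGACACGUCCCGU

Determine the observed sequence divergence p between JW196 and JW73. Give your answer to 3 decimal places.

Differing sites — 1:A/C; 5:U/A; 6:G/A; 10:A/G; 11:G/A; 14:C/A; 19:C/G; 20:U/A; 21:G/C; 25:G/U; 29:U/G.
There are 11 differences over 30 sites, so p = 11/30 = 0.367.

0.367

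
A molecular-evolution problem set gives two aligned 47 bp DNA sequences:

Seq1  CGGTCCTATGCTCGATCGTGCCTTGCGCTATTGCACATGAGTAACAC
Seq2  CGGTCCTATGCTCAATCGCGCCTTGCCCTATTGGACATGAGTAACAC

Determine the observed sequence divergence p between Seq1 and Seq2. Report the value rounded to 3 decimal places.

Differing sites — 14:G/A; 19:T/C; 27:G/C; 34:C/G.
There are 4 differences over 47 sites, so p = 4/47 = 0.085.

0.085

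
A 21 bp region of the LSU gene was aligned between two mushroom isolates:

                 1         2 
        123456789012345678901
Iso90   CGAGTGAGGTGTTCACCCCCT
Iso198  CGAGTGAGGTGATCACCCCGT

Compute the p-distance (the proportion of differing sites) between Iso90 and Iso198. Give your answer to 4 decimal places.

Differing sites — 12:T/A; 20:C/G.
There are 2 differences over 21 sites, so p = 2/21 = 0.0952.

0.0952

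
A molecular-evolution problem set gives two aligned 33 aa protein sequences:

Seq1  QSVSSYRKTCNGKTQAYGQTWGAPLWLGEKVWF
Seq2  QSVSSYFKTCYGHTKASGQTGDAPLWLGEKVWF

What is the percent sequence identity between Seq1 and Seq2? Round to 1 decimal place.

78.8%

Differing sites — 7:R/F; 11:N/Y; 13:K/H; 15:Q/K; 17:Y/S; 21:W/G; 22:G/D.
26 of the 33 sites match, so the percent identity is 26/33 × 100 = 78.8%.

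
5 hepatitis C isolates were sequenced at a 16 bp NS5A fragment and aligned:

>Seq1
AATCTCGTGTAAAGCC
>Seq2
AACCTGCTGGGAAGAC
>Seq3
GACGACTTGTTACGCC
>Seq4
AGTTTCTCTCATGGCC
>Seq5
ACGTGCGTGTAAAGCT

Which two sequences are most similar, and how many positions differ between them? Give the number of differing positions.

Pairwise Hamming distances:
  Seq1 vs Seq2: 6
  Seq1 vs Seq3: 7
  Seq1 vs Seq4: 8
  Seq1 vs Seq5: 5
  Seq2 vs Seq3: 9
  Seq2 vs Seq4: 12
  Seq2 vs Seq5: 10
  Seq3 vs Seq4: 11
  Seq3 vs Seq5: 9
  Seq4 vs Seq5: 10
The smallest is 5, between Seq1 and Seq5.

5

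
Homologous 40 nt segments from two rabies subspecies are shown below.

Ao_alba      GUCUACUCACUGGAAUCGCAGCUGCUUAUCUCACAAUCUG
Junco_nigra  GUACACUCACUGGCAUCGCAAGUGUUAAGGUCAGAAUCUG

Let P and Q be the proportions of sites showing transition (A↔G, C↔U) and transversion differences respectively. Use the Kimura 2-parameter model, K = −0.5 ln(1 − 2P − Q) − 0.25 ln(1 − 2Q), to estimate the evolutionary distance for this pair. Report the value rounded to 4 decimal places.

Differing sites — 3:C/A (Tv); 4:U/C (Ti); 14:A/C (Tv); 21:G/A (Ti); 22:C/G (Tv); 25:C/U (Ti); 27:U/A (Tv); 29:U/G (Tv); 30:C/G (Tv); 34:C/G (Tv).
Of the 10 differences, 3 transitions and 7 transversions over 40 sites: P = 3/40 = 0.075000, Q = 7/40 = 0.175000.
d = −0.5·ln(0.675000) − 0.25·ln(0.650000) = −0.5·(-0.393043) − 0.25·(-0.430783) = 0.3042.

0.3042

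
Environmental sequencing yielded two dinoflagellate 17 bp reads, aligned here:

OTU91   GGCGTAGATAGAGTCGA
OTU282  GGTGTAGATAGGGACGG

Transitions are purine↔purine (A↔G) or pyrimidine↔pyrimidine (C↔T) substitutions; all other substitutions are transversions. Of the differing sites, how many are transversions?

Mismatches occur at site 3 (C↔T, transition), site 12 (A↔G, transition), site 14 (T↔A, transversion), site 17 (A↔G, transition).
Of the 4 differences, 3 transitions and 1 transversion, so the answer is 1.

1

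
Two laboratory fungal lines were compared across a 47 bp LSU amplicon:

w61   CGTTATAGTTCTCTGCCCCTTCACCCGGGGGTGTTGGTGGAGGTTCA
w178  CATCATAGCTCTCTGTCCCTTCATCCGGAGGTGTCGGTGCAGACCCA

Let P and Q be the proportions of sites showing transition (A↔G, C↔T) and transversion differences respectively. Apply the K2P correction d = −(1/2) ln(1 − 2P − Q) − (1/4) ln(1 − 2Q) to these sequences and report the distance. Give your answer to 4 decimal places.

The sequences differ at positions 2 (G/A, transition), 4 (T/C, transition), 9 (T/C, transition), 16 (C/T, transition), 24 (C/T, transition), 29 (G/A, transition), 35 (T/C, transition), 40 (G/C, transversion), 43 (G/A, transition), 44 (T/C, transition), 45 (T/C, transition).
Of the 11 differences, 10 transitions and 1 transversion over 47 sites: P = 10/47 = 0.212766, Q = 1/47 = 0.021277.
d = −0.5·ln(0.553191) − 0.25·ln(0.957446) = −0.5·(-0.592052) − 0.25·(-0.043486) = 0.3069.

0.3069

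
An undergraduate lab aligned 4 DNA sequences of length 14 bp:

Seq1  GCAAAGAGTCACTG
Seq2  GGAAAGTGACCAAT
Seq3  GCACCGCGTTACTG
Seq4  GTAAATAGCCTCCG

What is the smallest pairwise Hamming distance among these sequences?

Pairwise Hamming distances:
  Seq1 vs Seq2: 7
  Seq1 vs Seq3: 4
  Seq1 vs Seq4: 5
  Seq2 vs Seq3: 10
  Seq2 vs Seq4: 8
  Seq3 vs Seq4: 9
The smallest is 4, between Seq1 and Seq3.

4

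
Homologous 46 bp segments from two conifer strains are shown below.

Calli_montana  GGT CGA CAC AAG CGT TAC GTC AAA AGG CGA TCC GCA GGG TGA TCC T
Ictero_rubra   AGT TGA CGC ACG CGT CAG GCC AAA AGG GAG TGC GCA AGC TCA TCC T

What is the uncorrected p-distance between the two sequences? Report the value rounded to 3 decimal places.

0.304

The sequences differ at positions 1 (G/A), 4 (C/T), 8 (A/G), 11 (A/C), 16 (T/C), 18 (C/G), 20 (T/C), 28 (C/G), 29 (G/A), 30 (A/G), 32 (C/G), 37 (G/A), 39 (G/C), 41 (G/C).
There are 14 differences over 46 sites, so p = 14/46 = 0.304.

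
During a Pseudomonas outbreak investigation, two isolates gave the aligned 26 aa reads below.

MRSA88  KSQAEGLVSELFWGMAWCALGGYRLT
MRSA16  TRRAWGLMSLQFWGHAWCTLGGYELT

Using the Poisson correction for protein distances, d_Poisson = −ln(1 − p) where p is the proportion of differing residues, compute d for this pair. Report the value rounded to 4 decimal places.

Differing sites — 1:K/T; 2:S/R; 3:Q/R; 5:E/W; 8:V/M; 10:E/L; 11:L/Q; 15:M/H; 19:A/T; 24:R/E.
p = 10/26 = 0.384615.
d = −ln(1 − 0.384615) = −ln(0.615385) = 0.4855.

0.4855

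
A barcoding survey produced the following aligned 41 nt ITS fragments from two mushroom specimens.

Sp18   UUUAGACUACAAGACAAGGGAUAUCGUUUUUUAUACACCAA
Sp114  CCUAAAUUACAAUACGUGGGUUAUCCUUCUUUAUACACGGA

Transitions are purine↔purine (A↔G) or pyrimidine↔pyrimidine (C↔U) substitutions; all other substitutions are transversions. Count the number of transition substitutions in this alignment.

7

The sequences differ at positions 1 (U/C, transition), 2 (U/C, transition), 5 (G/A, transition), 7 (C/U, transition), 13 (G/U, transversion), 16 (A/G, transition), 17 (A/U, transversion), 21 (A/U, transversion), 26 (G/C, transversion), 29 (U/C, transition), 39 (C/G, transversion), 40 (A/G, transition).
Of the 12 differences, 7 transitions and 5 transversions, so the answer is 7.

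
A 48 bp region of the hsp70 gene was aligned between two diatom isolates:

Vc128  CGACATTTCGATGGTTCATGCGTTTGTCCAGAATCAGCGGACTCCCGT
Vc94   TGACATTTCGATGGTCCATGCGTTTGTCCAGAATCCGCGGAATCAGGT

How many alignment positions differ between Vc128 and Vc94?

6

The sequences differ at positions 1 (C/T), 16 (T/C), 36 (A/C), 42 (C/A), 45 (C/A), 46 (C/G).
That gives 6 mismatches out of 48 aligned sites, so the Hamming distance is 6.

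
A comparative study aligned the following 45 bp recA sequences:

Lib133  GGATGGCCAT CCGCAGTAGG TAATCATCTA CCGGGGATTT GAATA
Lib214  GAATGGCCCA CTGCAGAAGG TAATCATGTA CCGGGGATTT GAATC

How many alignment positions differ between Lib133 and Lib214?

7

The sequences differ at positions 2 (G/A), 9 (A/C), 10 (T/A), 12 (C/T), 17 (T/A), 28 (C/G), 45 (A/C).
That gives 7 mismatches out of 45 aligned sites, so the Hamming distance is 7.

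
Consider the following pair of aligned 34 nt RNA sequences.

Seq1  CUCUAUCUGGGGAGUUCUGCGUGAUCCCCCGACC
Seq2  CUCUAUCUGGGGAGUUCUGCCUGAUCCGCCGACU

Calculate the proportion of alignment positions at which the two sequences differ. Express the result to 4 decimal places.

Mismatches occur at site 21 (G↔C), site 28 (C↔G), site 34 (C↔U).
There are 3 differences over 34 sites, so p = 3/34 = 0.0882.

0.0882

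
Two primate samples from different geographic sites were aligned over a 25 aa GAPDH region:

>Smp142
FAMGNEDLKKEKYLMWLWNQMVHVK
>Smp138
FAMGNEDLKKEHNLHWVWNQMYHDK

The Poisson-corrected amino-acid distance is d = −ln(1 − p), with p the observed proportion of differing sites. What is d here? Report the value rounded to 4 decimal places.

Mismatches occur at site 12 (K/H), site 13 (Y/N), site 15 (M/H), site 17 (L/V), site 22 (V/Y), site 24 (V/D).
p = 6/25 = 0.240000.
d = −ln(1 − 0.240000) = −ln(0.760000) = 0.2744.

0.2744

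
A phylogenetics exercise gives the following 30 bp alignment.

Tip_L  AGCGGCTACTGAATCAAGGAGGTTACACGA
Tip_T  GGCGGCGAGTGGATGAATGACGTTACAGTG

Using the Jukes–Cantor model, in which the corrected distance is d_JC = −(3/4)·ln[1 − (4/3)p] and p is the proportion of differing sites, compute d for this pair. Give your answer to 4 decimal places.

0.4408

Mismatches occur at site 1 (A↔G), site 7 (T↔G), site 9 (C↔G), site 12 (A↔G), site 15 (C↔G), site 18 (G↔T), site 21 (G↔C), site 28 (C↔G), site 29 (G↔T), site 30 (A↔G).
p = 10/30 = 0.333333.
d = −0.75 · ln(1 − (4/3)·0.333333) = −0.75 · ln(0.555556) = −0.75 · (-0.587786) = 0.4408.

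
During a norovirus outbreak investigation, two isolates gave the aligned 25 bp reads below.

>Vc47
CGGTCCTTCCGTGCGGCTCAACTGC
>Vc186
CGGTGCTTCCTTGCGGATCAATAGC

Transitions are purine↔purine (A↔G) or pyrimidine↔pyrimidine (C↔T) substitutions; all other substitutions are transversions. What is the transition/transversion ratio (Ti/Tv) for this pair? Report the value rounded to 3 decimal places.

0.250

Differing sites — 5:C/G (Tv); 11:G/T (Tv); 17:C/A (Tv); 22:C/T (Ti); 23:T/A (Tv).
Of the 5 differences, 1 transition and 4 transversions, so Ti/Tv = 1/4 = 0.250.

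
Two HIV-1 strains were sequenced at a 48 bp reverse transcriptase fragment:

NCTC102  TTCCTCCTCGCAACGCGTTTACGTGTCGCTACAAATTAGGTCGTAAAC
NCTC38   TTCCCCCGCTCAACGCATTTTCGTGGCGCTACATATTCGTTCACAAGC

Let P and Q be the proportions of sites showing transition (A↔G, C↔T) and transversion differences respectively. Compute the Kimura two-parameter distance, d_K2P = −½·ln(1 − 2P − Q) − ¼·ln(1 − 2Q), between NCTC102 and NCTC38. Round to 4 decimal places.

0.3048

Mismatches occur at site 5 (T→C, transition), site 8 (T→G, transversion), site 10 (G→T, transversion), site 17 (G→A, transition), site 21 (A→T, transversion), site 26 (T→G, transversion), site 34 (A→T, transversion), site 38 (A→C, transversion), site 40 (G→T, transversion), site 43 (G→A, transition), site 44 (T→C, transition), site 47 (A→G, transition).
Of the 12 differences, 5 transitions and 7 transversions over 48 sites: P = 5/48 = 0.104167, Q = 7/48 = 0.145833.
d = −0.5·ln(0.645833) − 0.25·ln(0.708334) = −0.5·(-0.437214) − 0.25·(-0.344840) = 0.3048.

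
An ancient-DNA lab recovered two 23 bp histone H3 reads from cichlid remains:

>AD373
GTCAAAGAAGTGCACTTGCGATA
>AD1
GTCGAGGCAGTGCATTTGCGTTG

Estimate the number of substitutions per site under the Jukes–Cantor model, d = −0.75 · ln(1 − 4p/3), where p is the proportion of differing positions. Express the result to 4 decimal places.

Differing sites — 4:A/G; 6:A/G; 8:A/C; 15:C/T; 21:A/T; 23:A/G.
p = 6/23 = 0.260870.
d = −0.75 · ln(1 − (4/3)·0.260870) = −0.75 · ln(0.652173) = −0.75 · (-0.427445) = 0.3206.

0.3206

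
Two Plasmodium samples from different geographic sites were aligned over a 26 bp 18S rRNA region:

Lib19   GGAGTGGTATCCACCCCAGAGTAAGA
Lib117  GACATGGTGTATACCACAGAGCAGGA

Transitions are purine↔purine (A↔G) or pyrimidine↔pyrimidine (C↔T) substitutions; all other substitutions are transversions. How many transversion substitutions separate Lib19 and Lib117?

Differing sites — 2:G/A (Ti); 3:A/C (Tv); 4:G/A (Ti); 9:A/G (Ti); 11:C/A (Tv); 12:C/T (Ti); 16:C/A (Tv); 22:T/C (Ti); 24:A/G (Ti).
Of the 9 differences, 6 transitions and 3 transversions, so the answer is 3.

3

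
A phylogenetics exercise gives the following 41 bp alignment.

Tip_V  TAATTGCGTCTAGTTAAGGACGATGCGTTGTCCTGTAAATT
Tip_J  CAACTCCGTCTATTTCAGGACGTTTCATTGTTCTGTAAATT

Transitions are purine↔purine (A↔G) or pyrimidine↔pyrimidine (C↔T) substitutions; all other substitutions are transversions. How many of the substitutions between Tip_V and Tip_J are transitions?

4

Differing sites — 1:T/C (Ti); 4:T/C (Ti); 6:G/C (Tv); 13:G/T (Tv); 16:A/C (Tv); 23:A/T (Tv); 25:G/T (Tv); 27:G/A (Ti); 32:C/T (Ti).
Of the 9 differences, 4 transitions and 5 transversions, so the answer is 4.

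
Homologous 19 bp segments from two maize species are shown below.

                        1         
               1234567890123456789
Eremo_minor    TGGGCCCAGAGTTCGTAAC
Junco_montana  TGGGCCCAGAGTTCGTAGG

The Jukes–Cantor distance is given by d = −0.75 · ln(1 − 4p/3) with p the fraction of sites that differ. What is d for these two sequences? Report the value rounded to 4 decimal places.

Mismatches occur at site 18 (A→G), site 19 (C→G).
p = 2/19 = 0.105263.
d = −0.75 · ln(1 − (4/3)·0.105263) = −0.75 · ln(0.859649) = −0.75 · (-0.151231) = 0.1134.

0.1134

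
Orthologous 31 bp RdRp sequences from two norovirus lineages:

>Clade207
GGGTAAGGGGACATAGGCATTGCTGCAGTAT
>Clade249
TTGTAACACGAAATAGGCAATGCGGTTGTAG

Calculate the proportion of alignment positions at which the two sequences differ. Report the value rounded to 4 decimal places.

0.3548

Differing sites — 1:G/T; 2:G/T; 7:G/C; 8:G/A; 9:G/C; 12:C/A; 20:T/A; 24:T/G; 26:C/T; 27:A/T; 31:T/G.
There are 11 differences over 31 sites, so p = 11/31 = 0.3548.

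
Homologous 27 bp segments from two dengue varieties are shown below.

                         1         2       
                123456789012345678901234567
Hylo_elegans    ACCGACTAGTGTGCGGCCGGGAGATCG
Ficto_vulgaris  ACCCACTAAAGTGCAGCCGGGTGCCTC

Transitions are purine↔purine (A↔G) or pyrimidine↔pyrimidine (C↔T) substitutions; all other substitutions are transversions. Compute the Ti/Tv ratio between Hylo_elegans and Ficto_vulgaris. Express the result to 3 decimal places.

Mismatches occur at site 4 (G/C, transversion), site 9 (G/A, transition), site 10 (T/A, transversion), site 15 (G/A, transition), site 22 (A/T, transversion), site 24 (A/C, transversion), site 25 (T/C, transition), site 26 (C/T, transition), site 27 (G/C, transversion).
Of the 9 differences, 4 transitions and 5 transversions, so Ti/Tv = 4/5 = 0.800.

0.800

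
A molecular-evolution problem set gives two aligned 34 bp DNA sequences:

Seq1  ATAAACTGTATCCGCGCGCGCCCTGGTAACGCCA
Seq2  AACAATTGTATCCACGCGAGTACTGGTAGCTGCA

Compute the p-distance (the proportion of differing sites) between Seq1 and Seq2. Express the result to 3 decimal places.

0.294

Mismatches occur at site 2 (T/A), site 3 (A/C), site 6 (C/T), site 14 (G/A), site 19 (C/A), site 21 (C/T), site 22 (C/A), site 29 (A/G), site 31 (G/T), site 32 (C/G).
There are 10 differences over 34 sites, so p = 10/34 = 0.294.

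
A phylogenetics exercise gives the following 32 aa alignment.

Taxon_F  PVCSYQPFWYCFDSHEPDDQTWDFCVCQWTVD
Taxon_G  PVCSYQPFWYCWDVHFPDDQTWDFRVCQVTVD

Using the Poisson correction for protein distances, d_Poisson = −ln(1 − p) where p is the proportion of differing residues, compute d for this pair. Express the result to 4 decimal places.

Differing sites — 12:F/W; 14:S/V; 16:E/F; 25:C/R; 29:W/V.
p = 5/32 = 0.156250.
d = −ln(1 − 0.156250) = −ln(0.843750) = 0.1699.

0.1699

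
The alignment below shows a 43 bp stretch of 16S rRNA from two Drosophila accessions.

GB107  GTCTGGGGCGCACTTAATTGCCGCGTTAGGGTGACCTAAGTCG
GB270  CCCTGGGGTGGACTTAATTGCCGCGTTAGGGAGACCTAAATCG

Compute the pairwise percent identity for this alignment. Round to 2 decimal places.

The sequences differ at positions 1 (G/C), 2 (T/C), 9 (C/T), 11 (C/G), 32 (T/A), 40 (G/A).
37 of the 43 sites match, so the percent identity is 37/43 × 100 = 86.05%.

86.05%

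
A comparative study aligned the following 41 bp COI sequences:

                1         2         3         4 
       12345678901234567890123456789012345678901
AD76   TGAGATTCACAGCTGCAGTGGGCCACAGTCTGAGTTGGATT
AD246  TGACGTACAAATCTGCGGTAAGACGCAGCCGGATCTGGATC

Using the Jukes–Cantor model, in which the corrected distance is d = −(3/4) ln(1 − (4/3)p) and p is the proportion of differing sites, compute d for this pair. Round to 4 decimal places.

Differing sites — 4:G/C; 5:A/G; 7:T/A; 10:C/A; 12:G/T; 17:A/G; 20:G/A; 21:G/A; 23:C/A; 25:A/G; 29:T/C; 31:T/G; 34:G/T; 35:T/C; 41:T/C.
p = 15/41 = 0.365854.
d = −0.75 · ln(1 − (4/3)·0.365854) = −0.75 · ln(0.512195) = −0.75 · (-0.669050) = 0.5018.

0.5018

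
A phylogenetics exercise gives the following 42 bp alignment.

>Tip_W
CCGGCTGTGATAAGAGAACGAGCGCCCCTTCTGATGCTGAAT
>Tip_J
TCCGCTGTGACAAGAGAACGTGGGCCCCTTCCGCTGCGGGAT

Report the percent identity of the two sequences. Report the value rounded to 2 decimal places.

78.57%

The sequences differ at positions 1 (C/T), 3 (G/C), 11 (T/C), 21 (A/T), 23 (C/G), 32 (T/C), 34 (A/C), 38 (T/G), 40 (A/G).
33 of the 42 sites match, so the percent identity is 33/42 × 100 = 78.57%.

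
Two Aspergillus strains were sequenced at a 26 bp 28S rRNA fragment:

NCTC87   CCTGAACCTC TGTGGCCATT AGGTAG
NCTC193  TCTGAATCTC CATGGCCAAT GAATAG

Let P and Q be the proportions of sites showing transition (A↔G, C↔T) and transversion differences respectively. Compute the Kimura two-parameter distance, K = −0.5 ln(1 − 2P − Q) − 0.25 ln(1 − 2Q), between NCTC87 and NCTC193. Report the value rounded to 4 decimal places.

Differing sites — 1:C/T (Ti); 7:C/T (Ti); 11:T/C (Ti); 12:G/A (Ti); 19:T/A (Tv); 21:A/G (Ti); 22:G/A (Ti); 23:G/A (Ti).
Of the 8 differences, 7 transitions and 1 transversion over 26 sites: P = 7/26 = 0.269231, Q = 1/26 = 0.038462.
d = −0.5·ln(0.423076) − 0.25·ln(0.923076) = −0.5·(-0.860203) − 0.25·(-0.080044) = 0.4501.

0.4501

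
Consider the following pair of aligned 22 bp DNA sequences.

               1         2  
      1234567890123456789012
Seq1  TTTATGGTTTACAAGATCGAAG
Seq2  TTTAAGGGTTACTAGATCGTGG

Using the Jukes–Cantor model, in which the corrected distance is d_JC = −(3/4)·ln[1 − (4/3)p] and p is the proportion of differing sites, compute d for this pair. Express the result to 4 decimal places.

0.2708

The sequences differ at positions 5 (T/A), 8 (T/G), 13 (A/T), 20 (A/T), 21 (A/G).
p = 5/22 = 0.227273.
d = −0.75 · ln(1 − (4/3)·0.227273) = −0.75 · ln(0.696969) = −0.75 · (-0.361014) = 0.2708.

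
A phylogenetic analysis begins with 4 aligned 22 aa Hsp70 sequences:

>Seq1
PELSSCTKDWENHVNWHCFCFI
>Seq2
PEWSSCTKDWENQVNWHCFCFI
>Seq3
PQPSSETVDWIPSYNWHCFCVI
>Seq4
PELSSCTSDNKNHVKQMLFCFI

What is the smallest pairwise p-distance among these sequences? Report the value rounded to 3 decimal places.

0.091

Pairwise Hamming distances:
  Seq1 vs Seq2: 2
  Seq1 vs Seq3: 9
  Seq1 vs Seq4: 7
  Seq2 vs Seq3: 9
  Seq2 vs Seq4: 9
  Seq3 vs Seq4: 14
The smallest is 2 mismatches, between Seq1 and Seq2; p = 2/22 = 0.091.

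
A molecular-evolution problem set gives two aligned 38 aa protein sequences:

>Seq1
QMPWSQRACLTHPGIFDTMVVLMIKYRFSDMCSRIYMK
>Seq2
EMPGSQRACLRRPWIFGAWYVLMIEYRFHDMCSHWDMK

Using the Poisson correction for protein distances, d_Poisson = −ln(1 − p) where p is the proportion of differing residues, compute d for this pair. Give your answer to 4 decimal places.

Differing sites — 1:Q/E; 4:W/G; 11:T/R; 12:H/R; 14:G/W; 17:D/G; 18:T/A; 19:M/W; 20:V/Y; 25:K/E; 29:S/H; 34:R/H; 35:I/W; 36:Y/D.
p = 14/38 = 0.368421.
d = −ln(1 − 0.368421) = −ln(0.631579) = 0.4595.

0.4595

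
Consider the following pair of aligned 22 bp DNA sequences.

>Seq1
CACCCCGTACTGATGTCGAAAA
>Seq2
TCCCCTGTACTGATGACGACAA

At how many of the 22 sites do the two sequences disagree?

5

Mismatches occur at site 1 (C/T), site 2 (A/C), site 6 (C/T), site 16 (T/A), site 20 (A/C).
That gives 5 mismatches out of 22 aligned sites, so the Hamming distance is 5.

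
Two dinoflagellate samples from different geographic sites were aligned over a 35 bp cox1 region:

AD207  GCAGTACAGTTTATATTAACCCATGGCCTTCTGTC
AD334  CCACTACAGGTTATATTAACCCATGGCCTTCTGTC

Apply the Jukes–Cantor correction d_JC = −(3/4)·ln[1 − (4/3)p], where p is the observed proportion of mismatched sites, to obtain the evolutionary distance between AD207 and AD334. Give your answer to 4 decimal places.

Mismatches occur at site 1 (G→C), site 4 (G→C), site 10 (T→G).
p = 3/35 = 0.085714.
d = −0.75 · ln(1 − (4/3)·0.085714) = −0.75 · ln(0.885715) = −0.75 · (-0.121360) = 0.0910.

0.0910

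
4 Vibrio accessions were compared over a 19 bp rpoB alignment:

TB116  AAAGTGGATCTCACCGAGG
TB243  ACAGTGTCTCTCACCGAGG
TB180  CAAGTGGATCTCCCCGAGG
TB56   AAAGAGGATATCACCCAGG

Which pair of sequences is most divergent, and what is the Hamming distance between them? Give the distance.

6

Pairwise Hamming distances:
  TB116 vs TB243: 3
  TB116 vs TB180: 2
  TB116 vs TB56: 3
  TB243 vs TB180: 5
  TB243 vs TB56: 6
  TB180 vs TB56: 5
The largest is 6, between TB243 and TB56.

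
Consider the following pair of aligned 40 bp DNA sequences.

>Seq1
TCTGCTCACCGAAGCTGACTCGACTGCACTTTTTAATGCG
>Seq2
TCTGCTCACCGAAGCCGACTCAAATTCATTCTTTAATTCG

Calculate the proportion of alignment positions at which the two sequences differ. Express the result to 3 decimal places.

0.175

Mismatches occur at site 16 (T↔C), site 22 (G↔A), site 24 (C↔A), site 26 (G↔T), site 29 (C↔T), site 31 (T↔C), site 38 (G↔T).
There are 7 differences over 40 sites, so p = 7/40 = 0.175.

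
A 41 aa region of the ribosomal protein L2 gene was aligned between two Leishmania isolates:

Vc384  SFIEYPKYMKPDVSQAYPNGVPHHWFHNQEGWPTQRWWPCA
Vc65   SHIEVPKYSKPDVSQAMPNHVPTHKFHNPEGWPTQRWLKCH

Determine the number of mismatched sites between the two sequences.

11

Differing sites — 2:F/H; 5:Y/V; 9:M/S; 17:Y/M; 20:G/H; 23:H/T; 25:W/K; 29:Q/P; 38:W/L; 39:P/K; 41:A/H.
That gives 11 mismatches out of 41 aligned sites, so the Hamming distance is 11.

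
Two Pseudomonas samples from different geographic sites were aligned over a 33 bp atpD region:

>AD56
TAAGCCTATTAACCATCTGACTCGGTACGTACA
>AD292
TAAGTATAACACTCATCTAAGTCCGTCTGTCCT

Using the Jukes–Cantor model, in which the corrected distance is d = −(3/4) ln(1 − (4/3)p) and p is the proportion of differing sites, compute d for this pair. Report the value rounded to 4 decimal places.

0.5587

Differing sites — 5:C/T; 6:C/A; 9:T/A; 10:T/C; 12:A/C; 13:C/T; 19:G/A; 21:C/G; 24:G/C; 27:A/C; 28:C/T; 31:A/C; 33:A/T.
p = 13/33 = 0.393939.
d = −0.75 · ln(1 − (4/3)·0.393939) = −0.75 · ln(0.474748) = −0.75 · (-0.744971) = 0.5587.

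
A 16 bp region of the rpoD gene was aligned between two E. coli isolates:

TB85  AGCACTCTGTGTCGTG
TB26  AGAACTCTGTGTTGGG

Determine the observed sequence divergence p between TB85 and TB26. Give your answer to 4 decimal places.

0.1875

Differing sites — 3:C/A; 13:C/T; 15:T/G.
There are 3 differences over 16 sites, so p = 3/16 = 0.1875.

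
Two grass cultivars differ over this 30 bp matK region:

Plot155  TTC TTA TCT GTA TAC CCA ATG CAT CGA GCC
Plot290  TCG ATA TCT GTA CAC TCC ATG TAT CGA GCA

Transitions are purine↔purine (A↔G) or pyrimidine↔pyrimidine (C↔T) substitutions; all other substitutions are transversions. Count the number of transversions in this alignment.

4

The sequences differ at positions 2 (T/C, transition), 3 (C/G, transversion), 4 (T/A, transversion), 13 (T/C, transition), 16 (C/T, transition), 18 (A/C, transversion), 22 (C/T, transition), 30 (C/A, transversion).
Of the 8 differences, 4 transitions and 4 transversions, so the answer is 4.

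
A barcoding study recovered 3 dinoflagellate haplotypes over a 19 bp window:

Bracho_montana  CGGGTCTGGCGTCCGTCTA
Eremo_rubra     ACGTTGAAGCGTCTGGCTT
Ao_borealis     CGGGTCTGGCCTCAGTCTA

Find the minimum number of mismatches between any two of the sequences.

2

Pairwise Hamming distances:
  Bracho_montana vs Eremo_rubra: 9
  Bracho_montana vs Ao_borealis: 2
  Eremo_rubra vs Ao_borealis: 10
The smallest is 2, between Bracho_montana and Ao_borealis.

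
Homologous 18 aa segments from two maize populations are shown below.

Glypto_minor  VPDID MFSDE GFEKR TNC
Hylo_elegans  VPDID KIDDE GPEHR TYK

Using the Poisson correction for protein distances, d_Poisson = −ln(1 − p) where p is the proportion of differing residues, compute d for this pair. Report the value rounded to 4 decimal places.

0.4925

Mismatches occur at site 6 (M→K), site 7 (F→I), site 8 (S→D), site 12 (F→P), site 14 (K→H), site 17 (N→Y), site 18 (C→K).
p = 7/18 = 0.388889.
d = −ln(1 − 0.388889) = −ln(0.611111) = 0.4925.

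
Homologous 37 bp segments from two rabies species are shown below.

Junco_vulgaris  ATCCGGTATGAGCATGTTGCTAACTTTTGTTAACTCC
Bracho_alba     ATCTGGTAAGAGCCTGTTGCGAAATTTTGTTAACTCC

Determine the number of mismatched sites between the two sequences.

Mismatches occur at site 4 (C↔T), site 9 (T↔A), site 14 (A↔C), site 21 (T↔G), site 24 (C↔A).
That gives 5 mismatches out of 37 aligned sites, so the Hamming distance is 5.

5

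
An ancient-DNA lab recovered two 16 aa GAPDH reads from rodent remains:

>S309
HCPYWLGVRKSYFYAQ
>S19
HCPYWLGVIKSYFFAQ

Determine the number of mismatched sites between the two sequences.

Mismatches occur at site 9 (R→I), site 14 (Y→F).
That gives 2 mismatches out of 16 aligned sites, so the Hamming distance is 2.

2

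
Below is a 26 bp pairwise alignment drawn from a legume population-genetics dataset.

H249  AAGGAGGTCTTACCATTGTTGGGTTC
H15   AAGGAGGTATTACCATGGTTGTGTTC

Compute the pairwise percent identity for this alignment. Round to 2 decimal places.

Differing sites — 9:C/A; 17:T/G; 22:G/T.
23 of the 26 sites match, so the percent identity is 23/26 × 100 = 88.46%.

88.46%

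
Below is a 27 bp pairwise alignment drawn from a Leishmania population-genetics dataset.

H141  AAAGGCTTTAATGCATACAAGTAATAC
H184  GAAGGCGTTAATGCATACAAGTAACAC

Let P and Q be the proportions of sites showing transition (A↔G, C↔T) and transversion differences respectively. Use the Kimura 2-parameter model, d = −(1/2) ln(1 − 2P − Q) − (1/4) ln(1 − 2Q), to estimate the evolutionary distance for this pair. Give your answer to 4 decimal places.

0.1216

Differing sites — 1:A/G (Ti); 7:T/G (Tv); 25:T/C (Ti).
Of the 3 differences, 2 transitions and 1 transversion over 27 sites: P = 2/27 = 0.074074, Q = 1/27 = 0.037037.
d = −0.5·ln(0.814815) − 0.25·ln(0.925926) = −0.5·(-0.204794) − 0.25·(-0.076961) = 0.1216.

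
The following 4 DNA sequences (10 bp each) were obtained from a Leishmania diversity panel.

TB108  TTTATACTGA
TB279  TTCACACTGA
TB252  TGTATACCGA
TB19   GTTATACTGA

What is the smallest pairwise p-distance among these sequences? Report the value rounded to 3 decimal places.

0.100

Pairwise Hamming distances:
  TB108 vs TB279: 2
  TB108 vs TB252: 2
  TB108 vs TB19: 1
  TB279 vs TB252: 4
  TB279 vs TB19: 3
  TB252 vs TB19: 3
The smallest is 1 mismatch, between TB108 and TB19; p = 1/10 = 0.100.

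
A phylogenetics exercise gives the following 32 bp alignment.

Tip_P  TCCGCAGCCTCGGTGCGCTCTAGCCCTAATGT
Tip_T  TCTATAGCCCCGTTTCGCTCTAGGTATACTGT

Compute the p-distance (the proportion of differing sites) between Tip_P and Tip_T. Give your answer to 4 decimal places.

0.3125

Differing sites — 3:C/T; 4:G/A; 5:C/T; 10:T/C; 13:G/T; 15:G/T; 24:C/G; 25:C/T; 26:C/A; 29:A/C.
There are 10 differences over 32 sites, so p = 10/32 = 0.3125.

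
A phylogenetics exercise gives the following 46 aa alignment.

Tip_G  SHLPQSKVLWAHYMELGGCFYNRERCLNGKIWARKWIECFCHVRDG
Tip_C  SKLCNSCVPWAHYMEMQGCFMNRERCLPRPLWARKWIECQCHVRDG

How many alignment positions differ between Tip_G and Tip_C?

13

Mismatches occur at site 2 (H/K), site 4 (P/C), site 5 (Q/N), site 7 (K/C), site 9 (L/P), site 16 (L/M), site 17 (G/Q), site 21 (Y/M), site 28 (N/P), site 29 (G/R), site 30 (K/P), site 31 (I/L), site 40 (F/Q).
That gives 13 mismatches out of 46 aligned sites, so the Hamming distance is 13.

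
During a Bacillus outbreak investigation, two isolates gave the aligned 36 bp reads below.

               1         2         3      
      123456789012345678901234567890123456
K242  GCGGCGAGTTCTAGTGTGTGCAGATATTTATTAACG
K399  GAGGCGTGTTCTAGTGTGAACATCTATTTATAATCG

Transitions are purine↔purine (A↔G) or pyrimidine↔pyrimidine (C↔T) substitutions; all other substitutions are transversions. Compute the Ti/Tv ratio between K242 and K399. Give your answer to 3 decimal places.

The sequences differ at positions 2 (C/A, transversion), 7 (A/T, transversion), 19 (T/A, transversion), 20 (G/A, transition), 23 (G/T, transversion), 24 (A/C, transversion), 32 (T/A, transversion), 34 (A/T, transversion).
Of the 8 differences, 1 transition and 7 transversions, so Ti/Tv = 1/7 = 0.143.

0.143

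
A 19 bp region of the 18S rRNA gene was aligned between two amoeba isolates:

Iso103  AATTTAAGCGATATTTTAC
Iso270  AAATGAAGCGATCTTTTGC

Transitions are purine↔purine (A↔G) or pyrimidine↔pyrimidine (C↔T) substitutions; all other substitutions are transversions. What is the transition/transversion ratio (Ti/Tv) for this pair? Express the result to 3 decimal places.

Mismatches occur at site 3 (T→A, transversion), site 5 (T→G, transversion), site 13 (A→C, transversion), site 18 (A→G, transition).
Of the 4 differences, 1 transition and 3 transversions, so Ti/Tv = 1/3 = 0.333.

0.333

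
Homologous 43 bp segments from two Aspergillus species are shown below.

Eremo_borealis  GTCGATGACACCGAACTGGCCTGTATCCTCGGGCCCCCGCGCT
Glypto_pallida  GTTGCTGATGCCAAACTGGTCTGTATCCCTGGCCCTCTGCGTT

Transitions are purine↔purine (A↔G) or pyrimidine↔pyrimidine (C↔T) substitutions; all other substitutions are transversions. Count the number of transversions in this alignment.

2

Mismatches occur at site 3 (C/T, transition), site 5 (A/C, transversion), site 9 (C/T, transition), site 10 (A/G, transition), site 13 (G/A, transition), site 20 (C/T, transition), site 29 (T/C, transition), site 30 (C/T, transition), site 33 (G/C, transversion), site 36 (C/T, transition), site 38 (C/T, transition), site 42 (C/T, transition).
Of the 12 differences, 10 transitions and 2 transversions, so the answer is 2.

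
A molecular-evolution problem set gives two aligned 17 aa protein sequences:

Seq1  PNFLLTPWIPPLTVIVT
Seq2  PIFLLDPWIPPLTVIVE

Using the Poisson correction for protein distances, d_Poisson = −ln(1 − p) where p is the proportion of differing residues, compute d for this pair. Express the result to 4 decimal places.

0.1942

Differing sites — 2:N/I; 6:T/D; 17:T/E.
p = 3/17 = 0.176471.
d = −ln(1 − 0.176471) = −ln(0.823529) = 0.1942.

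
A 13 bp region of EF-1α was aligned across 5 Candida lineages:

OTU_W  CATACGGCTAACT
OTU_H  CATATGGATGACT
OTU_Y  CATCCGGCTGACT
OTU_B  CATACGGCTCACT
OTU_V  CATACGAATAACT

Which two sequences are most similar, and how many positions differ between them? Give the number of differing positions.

Pairwise Hamming distances:
  OTU_W vs OTU_H: 3
  OTU_W vs OTU_Y: 2
  OTU_W vs OTU_B: 1
  OTU_W vs OTU_V: 2
  OTU_H vs OTU_Y: 3
  OTU_H vs OTU_B: 3
  OTU_H vs OTU_V: 3
  OTU_Y vs OTU_B: 2
  OTU_Y vs OTU_V: 4
  OTU_B vs OTU_V: 3
The smallest is 1, between OTU_W and OTU_B.

1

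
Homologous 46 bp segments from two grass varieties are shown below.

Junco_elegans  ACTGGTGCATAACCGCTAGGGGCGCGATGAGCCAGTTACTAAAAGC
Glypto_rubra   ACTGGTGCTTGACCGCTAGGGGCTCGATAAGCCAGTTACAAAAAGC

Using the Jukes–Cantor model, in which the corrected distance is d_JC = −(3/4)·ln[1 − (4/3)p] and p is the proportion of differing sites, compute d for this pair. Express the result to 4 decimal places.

0.1174

Differing sites — 9:A/T; 11:A/G; 24:G/T; 29:G/A; 40:T/A.
p = 5/46 = 0.108696.
d = −0.75 · ln(1 − (4/3)·0.108696) = −0.75 · ln(0.855072) = −0.75 · (-0.156570) = 0.1174.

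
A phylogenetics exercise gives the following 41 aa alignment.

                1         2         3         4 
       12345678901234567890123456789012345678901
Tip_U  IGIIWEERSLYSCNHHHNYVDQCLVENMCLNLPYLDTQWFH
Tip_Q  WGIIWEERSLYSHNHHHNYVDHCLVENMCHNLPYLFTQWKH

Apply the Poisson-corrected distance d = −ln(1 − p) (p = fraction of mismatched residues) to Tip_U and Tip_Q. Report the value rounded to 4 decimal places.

0.1582

The sequences differ at positions 1 (I/W), 13 (C/H), 22 (Q/H), 30 (L/H), 36 (D/F), 40 (F/K).
p = 6/41 = 0.146341.
d = −ln(1 − 0.146341) = −ln(0.853659) = 0.1582.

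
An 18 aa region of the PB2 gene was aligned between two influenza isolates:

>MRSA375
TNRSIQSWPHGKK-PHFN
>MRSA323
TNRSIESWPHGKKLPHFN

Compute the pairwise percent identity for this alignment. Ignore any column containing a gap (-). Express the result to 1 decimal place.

Excluding the 1 gap column leaves 17 comparable sites.
Differing sites — 6:Q/E.
16 of the 17 comparable sites match, so the percent identity is 16/17 × 100 = 94.1%.

94.1%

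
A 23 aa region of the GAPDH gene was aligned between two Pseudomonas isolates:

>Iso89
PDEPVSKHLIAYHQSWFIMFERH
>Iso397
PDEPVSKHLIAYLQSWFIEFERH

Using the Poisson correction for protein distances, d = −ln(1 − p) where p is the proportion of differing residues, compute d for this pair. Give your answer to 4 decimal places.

0.0910

Differing sites — 13:H/L; 19:M/E.
p = 2/23 = 0.086957.
d = −ln(1 − 0.086957) = −ln(0.913043) = 0.0910.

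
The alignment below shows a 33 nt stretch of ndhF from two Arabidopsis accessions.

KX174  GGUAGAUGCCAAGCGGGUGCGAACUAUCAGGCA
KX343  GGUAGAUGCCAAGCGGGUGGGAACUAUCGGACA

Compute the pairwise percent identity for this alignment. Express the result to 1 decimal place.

90.9%

The sequences differ at positions 20 (C/G), 29 (A/G), 31 (G/A).
30 of the 33 sites match, so the percent identity is 30/33 × 100 = 90.9%.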